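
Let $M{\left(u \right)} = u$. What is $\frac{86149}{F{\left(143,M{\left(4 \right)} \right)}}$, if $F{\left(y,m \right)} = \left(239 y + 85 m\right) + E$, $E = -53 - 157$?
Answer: $\frac{12307}{4901} \approx 2.5111$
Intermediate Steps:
$E = -210$
$F{\left(y,m \right)} = -210 + 85 m + 239 y$ ($F{\left(y,m \right)} = \left(239 y + 85 m\right) - 210 = \left(85 m + 239 y\right) - 210 = -210 + 85 m + 239 y$)
$\frac{86149}{F{\left(143,M{\left(4 \right)} \right)}} = \frac{86149}{-210 + 85 \cdot 4 + 239 \cdot 143} = \frac{86149}{-210 + 340 + 34177} = \frac{86149}{34307} = 86149 \cdot \frac{1}{34307} = \frac{12307}{4901}$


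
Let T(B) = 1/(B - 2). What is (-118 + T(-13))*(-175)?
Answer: 61985/3 ≈ 20662.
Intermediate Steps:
T(B) = 1/(-2 + B)
(-118 + T(-13))*(-175) = (-118 + 1/(-2 - 13))*(-175) = (-118 + 1/(-15))*(-175) = (-118 - 1/15)*(-175) = -1771/15*(-175) = 61985/3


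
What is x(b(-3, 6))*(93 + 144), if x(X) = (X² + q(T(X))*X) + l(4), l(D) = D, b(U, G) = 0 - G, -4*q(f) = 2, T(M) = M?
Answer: 10191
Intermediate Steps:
q(f) = -½ (q(f) = -¼*2 = -½)
b(U, G) = -G
x(X) = 4 + X² - X/2 (x(X) = (X² - X/2) + 4 = 4 + X² - X/2)
x(b(-3, 6))*(93 + 144) = (4 + (-1*6)² - (-1)*6/2)*(93 + 144) = (4 + (-6)² - ½*(-6))*237 = (4 + 36 + 3)*237 = 43*237 = 10191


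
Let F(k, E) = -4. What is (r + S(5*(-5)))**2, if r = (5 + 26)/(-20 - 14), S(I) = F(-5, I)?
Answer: 27889/1156 ≈ 24.125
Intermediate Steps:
S(I) = -4
r = -31/34 (r = 31/(-34) = 31*(-1/34) = -31/34 ≈ -0.91177)
(r + S(5*(-5)))**2 = (-31/34 - 4)**2 = (-167/34)**2 = 27889/1156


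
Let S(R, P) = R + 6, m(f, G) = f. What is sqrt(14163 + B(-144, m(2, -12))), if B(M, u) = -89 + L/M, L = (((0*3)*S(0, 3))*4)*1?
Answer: sqrt(14074) ≈ 118.63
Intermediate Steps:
S(R, P) = 6 + R
L = 0 (L = (((0*3)*(6 + 0))*4)*1 = ((0*6)*4)*1 = (0*4)*1 = 0*1 = 0)
B(M, u) = -89 (B(M, u) = -89 + 0/M = -89 + 0 = -89)
sqrt(14163 + B(-144, m(2, -12))) = sqrt(14163 - 89) = sqrt(14074)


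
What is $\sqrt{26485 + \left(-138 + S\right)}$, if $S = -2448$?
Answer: $\sqrt{23899} \approx 154.59$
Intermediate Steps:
$\sqrt{26485 + \left(-138 + S\right)} = \sqrt{26485 - 2586} = \sqrt{23899}$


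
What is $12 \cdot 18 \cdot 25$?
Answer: $5400$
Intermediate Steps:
$12 \cdot 18 \cdot 25 = 216 \cdot 25 = 5400$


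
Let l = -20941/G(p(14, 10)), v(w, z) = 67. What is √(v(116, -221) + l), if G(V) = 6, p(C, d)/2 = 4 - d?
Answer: I*√123234/6 ≈ 58.508*I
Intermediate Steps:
p(C, d) = 8 - 2*d (p(C, d) = 2*(4 - d) = 8 - 2*d)
l = -20941/6 ≈ -3490.2
√(v(116, -221) + l) = √(67 - 20941/6) = √(-20539/6) = I*√123234/6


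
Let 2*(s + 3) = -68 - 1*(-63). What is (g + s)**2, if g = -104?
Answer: 47961/4 ≈ 11990.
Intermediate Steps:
s = -11/2 (s = -3 + (-68 - 1*(-63))/2 = -3 + (-68 + 63)/2 = -3 + (1/2)*(-5) = -3 - 5/2 = -11/2 ≈ -5.5000)
(g + s)**2 = (-104 - 11/2)**2 = (-219/2)**2 = 47961/4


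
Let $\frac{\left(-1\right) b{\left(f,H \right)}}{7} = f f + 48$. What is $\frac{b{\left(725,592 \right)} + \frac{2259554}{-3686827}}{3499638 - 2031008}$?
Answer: $- \frac{13566460126551}{5414584737010} \approx -2.5055$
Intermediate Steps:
$b{\left(f,H \right)} = -336 - 7 f^{2}$ ($b{\left(f,H \right)} = - 7 \left(f f + 48\right) = - 7 \left(f^{2} + 48\right) = - 7 \left(48 + f^{2}\right) = -336 - 7 f^{2}$)
$\frac{b{\left(725,592 \right)} + \frac{2259554}{-3686827}}{3499638 - 2031008} = \frac{\left(-336 - 7 \cdot 725^{2}\right) + \frac{2259554}{-3686827}}{3499638 - 2031008} = \frac{\left(-336 - 3679375\right) + 2259554 \left(- \frac{1}{3686827}\right)}{1468630} = \left(\left(-336 - 3679375\right) - \frac{2259554}{3686827}\right) \frac{1}{1468630} = \left(-3679711 - \frac{2259554}{3686827}\right) \frac{1}{1468630} = \left(- \frac{13566460126551}{3686827}\right) \frac{1}{1468630} = - \frac{13566460126551}{5414584737010}$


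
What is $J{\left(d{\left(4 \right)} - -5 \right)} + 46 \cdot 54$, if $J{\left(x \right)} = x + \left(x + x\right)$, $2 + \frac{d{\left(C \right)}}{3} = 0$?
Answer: $2481$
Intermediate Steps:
$d{\left(C \right)} = -6$ ($d{\left(C \right)} = -6 + 3 \cdot 0 = -6 + 0 = -6$)
$J{\left(x \right)} = 3 x$ ($J{\left(x \right)} = x + 2 x = 3 x$)
$J{\left(d{\left(4 \right)} - -5 \right)} + 46 \cdot 54 = 3 \left(-6 - -5\right) + 46 \cdot 54 = 3 \left(-6 + 5\right) + 2484 = 3 \left(-1\right) + 2484 = -3 + 2484 = 2481$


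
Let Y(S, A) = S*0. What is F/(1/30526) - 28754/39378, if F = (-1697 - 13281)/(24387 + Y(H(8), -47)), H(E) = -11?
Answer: -1000280471199/53350627 ≈ -18749.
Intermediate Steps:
Y(S, A) = 0
F = -14978/24387 (F = (-1697 - 13281)/(24387 + 0) = -14978/24387 ≈ -0.61418)
F/(1/30526) - 28754/39378 = -14978/(24387*(1/30526)) - 28754/39378 = -14978/(24387*1/30526) - 28754*1/39378 = -14978/24387*30526 - 14377/19689 = -457218428/24387 - 14377/19689 = -1000280471199/53350627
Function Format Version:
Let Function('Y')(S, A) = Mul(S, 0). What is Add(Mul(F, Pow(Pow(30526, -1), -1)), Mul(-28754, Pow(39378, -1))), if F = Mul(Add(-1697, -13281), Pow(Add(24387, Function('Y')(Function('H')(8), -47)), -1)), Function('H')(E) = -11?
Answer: Rational(-1000280471199, 53350627) ≈ -18749.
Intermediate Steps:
Function('Y')(S, A) = 0
F = Rational(-14978, 24387) (F = Mul(Add(-1697, -13281), Pow(Add(24387, 0), -1)) = Mul(-14978, Pow(24387, -1)) = Mul(-14978, Rational(1, 24387)) = Rational(-14978, 24387) ≈ -0.61418)
Add(Mul(F, Pow(Pow(30526, -1), -1)), Mul(-28754, Pow(39378, -1))) = Add(Mul(Rational(-14978, 24387), Pow(Pow(30526, -1), -1)), Mul(-28754, Pow(39378, -1))) = Add(Mul(Rational(-14978, 24387), Pow(Rational(1, 30526), -1)), Mul(-28754, Rational(1, 39378))) = Add(Mul(Rational(-14978, 24387), 30526), Rational(-14377, 19689)) = Add(Rational(-457218428, 24387), Rational(-14377, 19689)) = Rational(-1000280471199, 53350627)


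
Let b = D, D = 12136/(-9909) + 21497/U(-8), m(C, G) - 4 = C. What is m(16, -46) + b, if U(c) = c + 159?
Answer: 241106417/1496259 ≈ 161.14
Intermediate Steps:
U(c) = 159 + c
m(C, G) = 4 + C
D = 211181237/1496259 (D = 12136/(-9909) + 21497/(159 - 8) = 12136*(-1/9909) + 21497/151 = -12136/9909 + 21497*(1/151) = -12136/9909 + 21497/151 = 211181237/1496259 ≈ 141.14)
b = 211181237/1496259 ≈ 141.14
m(16, -46) + b = (4 + 16) + 211181237/1496259 = 20 + 211181237/1496259 = 241106417/1496259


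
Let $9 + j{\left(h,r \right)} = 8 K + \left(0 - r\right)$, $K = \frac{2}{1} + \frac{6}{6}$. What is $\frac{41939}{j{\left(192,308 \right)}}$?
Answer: $- \frac{41939}{293} \approx -143.14$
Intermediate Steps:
$K = 3$ ($K = 2 \cdot 1 + 6 \cdot \frac{1}{6} = 2 + 1 = 3$)
$j{\left(h,r \right)} = 15 - r$ ($j{\left(h,r \right)} = -9 + \left(8 \cdot 3 + \left(0 - r\right)\right) = -9 - \left(-24 + r\right) = 15 - r$)
$\frac{41939}{j{\left(192,308 \right)}} = \frac{41939}{15 - 308} = \frac{41939}{-293} = 41939 \left(- \frac{1}{293}\right) = - \frac{41939}{293}$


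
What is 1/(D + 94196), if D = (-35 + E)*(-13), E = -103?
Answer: 1/95990 ≈ 1.0418e-5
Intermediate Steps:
D = 1794 (D = (-35 - 103)*(-13) = -138*(-13) = 1794)
1/(D + 94196) = 1/(1794 + 94196) = 1/95990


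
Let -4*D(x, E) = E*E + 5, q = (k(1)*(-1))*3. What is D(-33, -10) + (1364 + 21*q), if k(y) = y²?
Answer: 5099/4 ≈ 1274.8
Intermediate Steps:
q = -3 (q = (1²*(-1))*3 = (1*(-1))*3 = -1*3 = -3)
D(x, E) = -5/4 - E²/4 (D(x, E) = -(E*E + 5)/4 = -(E² + 5)/4 = -(5 + E²)/4 = -5/4 - E²/4)
D(-33, -10) + (1364 + 21*q) = (-5/4 - ¼*(-10)²) + (1364 + 21*(-3)) = (-5/4 - ¼*100) + (1364 - 63) = (-5/4 - 25) + 1301 = -105/4 + 1301 = 5099/4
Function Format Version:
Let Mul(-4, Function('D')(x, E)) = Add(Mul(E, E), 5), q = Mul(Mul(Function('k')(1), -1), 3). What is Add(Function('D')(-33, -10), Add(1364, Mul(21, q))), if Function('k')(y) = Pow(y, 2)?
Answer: Rational(5099, 4) ≈ 1274.8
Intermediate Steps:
q = -3 (q = Mul(Mul(Pow(1, 2), -1), 3) = Mul(Mul(1, -1), 3) = Mul(-1, 3) = -3)
Function('D')(x, E) = Add(Rational(-5, 4), Mul(Rational(-1, 4), Pow(E, 2))) (Function('D')(x, E) = Mul(Rational(-1, 4), Add(Mul(E, E), 5)) = Mul(Rational(-1, 4), Add(Pow(E, 2), 5)) = Mul(Rational(-1, 4), Add(5, Pow(E, 2))) = Add(Rational(-5, 4), Mul(Rational(-1, 4), Pow(E, 2))))
Add(Function('D')(-33, -10), Add(1364, Mul(21, q))) = Add(Add(Rational(-5, 4), Mul(Rational(-1, 4), Pow(-10, 2))), Add(1364, Mul(21, -3))) = Add(Add(Rational(-5, 4), Mul(Rational(-1, 4), 100)), Add(1364, -63)) = Add(Add(Rational(-5, 4), -25), 1301) = Add(Rational(-105, 4), 1301) = Rational(5099, 4)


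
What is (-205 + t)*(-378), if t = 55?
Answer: 56700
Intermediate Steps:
(-205 + t)*(-378) = (-205 + 55)*(-378) = -150*(-378) = 56700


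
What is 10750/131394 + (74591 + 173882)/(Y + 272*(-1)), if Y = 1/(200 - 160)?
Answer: -652898752615/714717663 ≈ -913.51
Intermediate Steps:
Y = 1/40 ≈ 0.025000
10750/131394 + (74591 + 173882)/(Y + 272*(-1)) = 10750/131394 + (74591 + 173882)/(1/40 + 272*(-1)) = 10750*(1/131394) + 248473/(1/40 - 272) = 5375/65697 + 248473/(-10879/40) = 5375/65697 + 248473*(-40/10879) = 5375/65697 - 9938920/10879 = -652898752615/714717663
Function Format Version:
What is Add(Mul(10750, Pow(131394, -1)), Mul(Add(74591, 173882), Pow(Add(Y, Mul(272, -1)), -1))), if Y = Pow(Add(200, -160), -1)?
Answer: Rational(-652898752615, 714717663) ≈ -913.51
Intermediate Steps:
Y = Rational(1, 40) (Y = Pow(40, -1) = Rational(1, 40) ≈ 0.025000)
Add(Mul(10750, Pow(131394, -1)), Mul(Add(74591, 173882), Pow(Add(Y, Mul(272, -1)), -1))) = Add(Mul(10750, Pow(131394, -1)), Mul(Add(74591, 173882), Pow(Add(Rational(1, 40), Mul(272, -1)), -1))) = Add(Mul(10750, Rational(1, 131394)), Mul(248473, Pow(Add(Rational(1, 40), -272), -1))) = Add(Rational(5375, 65697), Mul(248473, Pow(Rational(-10879, 40), -1))) = Add(Rational(5375, 65697), Mul(248473, Rational(-40, 10879))) = Add(Rational(5375, 65697), Rational(-9938920, 10879)) = Rational(-652898752615, 714717663)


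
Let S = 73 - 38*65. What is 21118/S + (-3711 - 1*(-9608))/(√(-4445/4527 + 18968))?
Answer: -21118/2397 + 17691*√43189436573/85863691 ≈ 34.008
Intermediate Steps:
S = -2397 (S = 73 - 2470 = -2397)
21118/S + (-3711 - 1*(-9608))/(√(-4445/4527 + 18968)) = 21118/(-2397) + (-3711 - 1*(-9608))/(√(-4445/4527 + 18968)) = 21118*(-1/2397) + (-3711 + 9608)/(√(-4445*1/4527 + 18968)) = -21118/2397 + 5897/(√(-4445/4527 + 18968)) = -21118/2397 + 5897/(√(85863691/4527)) = -21118/2397 + 5897/((√43189436573/1509)) = -21118/2397 + 5897*(3*√43189436573/85863691) = -21118/2397 + 17691*√43189436573/85863691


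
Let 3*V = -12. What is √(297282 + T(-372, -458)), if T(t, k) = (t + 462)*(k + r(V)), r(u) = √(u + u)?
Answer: √(256062 + 180*I*√2) ≈ 506.03 + 0.252*I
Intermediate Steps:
V = -4 (V = (⅓)*(-12) = -4)
r(u) = √2*√u (r(u) = √(2*u) = √2*√u)
T(t, k) = (462 + t)*(k + 2*I*√2) (T(t, k) = (t + 462)*(k + √2*√(-4)) = (462 + t)*(k + √2*(2*I)) = (462 + t)*(k + 2*I*√2))
√(297282 + T(-372, -458)) = √(297282 + (462*(-458) - 458*(-372) + 924*I*√2 + 2*I*(-372)*√2)) = √(297282 + (-211596 + 170376 + 924*I*√2 - 744*I*√2)) = √(297282 + (-41220 + 180*I*√2)) = √(256062 + 180*I*√2)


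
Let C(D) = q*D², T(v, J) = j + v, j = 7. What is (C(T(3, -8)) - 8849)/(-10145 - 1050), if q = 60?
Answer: 2849/11195 ≈ 0.25449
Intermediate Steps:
T(v, J) = 7 + v
C(D) = 60*D²
(C(T(3, -8)) - 8849)/(-10145 - 1050) = (60*(7 + 3)² - 8849)/(-10145 - 1050) = (60*10² - 8849)/(-11195) = (60*100 - 8849)*(-1/11195) = (6000 - 8849)*(-1/11195) = -2849*(-1/11195) = 2849/11195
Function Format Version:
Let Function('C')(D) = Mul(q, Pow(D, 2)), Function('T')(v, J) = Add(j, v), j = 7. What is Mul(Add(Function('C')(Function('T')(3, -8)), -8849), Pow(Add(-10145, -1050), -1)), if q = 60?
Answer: Rational(2849, 11195) ≈ 0.25449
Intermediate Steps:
Function('T')(v, J) = Add(7, v)
Function('C')(D) = Mul(60, Pow(D, 2))
Mul(Add(Function('C')(Function('T')(3, -8)), -8849), Pow(Add(-10145, -1050), -1)) = Mul(Add(Mul(60, Pow(Add(7, 3), 2)), -8849), Pow(Add(-10145, -1050), -1)) = Mul(Add(Mul(60, Pow(10, 2)), -8849), Pow(-11195, -1)) = Mul(Add(Mul(60, 100), -8849), Rational(-1, 11195)) = Mul(Add(6000, -8849), Rational(-1, 11195)) = Mul(-2849, Rational(-1, 11195)) = Rational(2849, 11195)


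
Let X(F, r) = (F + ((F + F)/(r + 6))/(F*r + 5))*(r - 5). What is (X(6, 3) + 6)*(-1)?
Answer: 422/69 ≈ 6.1159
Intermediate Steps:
X(F, r) = (-5 + r)*(F + 2*F/((5 + F*r)*(6 + r))) (X(F, r) = (F + ((2*F)/(6 + r))/(5 + F*r))*(-5 + r) = (F + (2*F/(6 + r))/(5 + F*r))*(-5 + r) = (F + 2*F/((5 + F*r)*(6 + r)))*(-5 + r) = (-5 + r)*(F + 2*F/((5 + F*r)*(6 + r))))
(X(6, 3) + 6)*(-1) = (6*(-160 + 5*3² + 7*3 + 6*3² + 6*3³ - 30*6*3)/(30 + 5*3 + 6*3² + 6*6*3) + 6)*(-1) = (6*(-160 + 5*9 + 21 + 6*9 + 6*27 - 540)/(30 + 15 + 6*9 + 108) + 6)*(-1) = (6*(-160 + 45 + 21 + 54 + 162 - 540)/(30 + 15 + 54 + 108) + 6)*(-1) = (6*(-418)/207 + 6)*(-1) = (6*(1/207)*(-418) + 6)*(-1) = (-836/69 + 6)*(-1) = -422/69*(-1) = 422/69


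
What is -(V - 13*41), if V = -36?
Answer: 569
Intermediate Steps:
-(V - 13*41) = -(-36 - 13*41) = -(-36 - 533) = -1*(-569) = 569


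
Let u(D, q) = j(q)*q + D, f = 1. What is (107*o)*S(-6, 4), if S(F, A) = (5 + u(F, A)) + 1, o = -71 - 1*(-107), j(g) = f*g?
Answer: 61632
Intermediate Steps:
j(g) = g (j(g) = 1*g = g)
o = 36 (o = -71 + 107 = 36)
u(D, q) = D + q**2 (u(D, q) = q*q + D = q**2 + D = D + q**2)
S(F, A) = 6 + F + A**2 (S(F, A) = (5 + (F + A**2)) + 1 = (5 + F + A**2) + 1 = 6 + F + A**2)
(107*o)*S(-6, 4) = (107*36)*(6 - 6 + 4**2) = 3852*(6 - 6 + 16) = 3852*16 = 61632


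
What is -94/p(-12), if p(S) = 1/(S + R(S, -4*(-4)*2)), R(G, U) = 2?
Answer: 940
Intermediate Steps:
p(S) = 1/(2 + S) (p(S) = 1/(S + 2) = 1/(2 + S))
-94/p(-12) = -94/(1/(2 - 12)) = -94/(1/(-10)) = -94/(-⅒) = -94*(-10) = 940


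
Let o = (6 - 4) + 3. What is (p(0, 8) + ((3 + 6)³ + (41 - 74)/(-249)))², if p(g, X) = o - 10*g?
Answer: 3712830489/6889 ≈ 5.3895e+5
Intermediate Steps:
o = 5 (o = 2 + 3 = 5)
p(g, X) = 5 - 10*g
(p(0, 8) + ((3 + 6)³ + (41 - 74)/(-249)))² = ((5 - 10*0) + ((3 + 6)³ + (41 - 74)/(-249)))² = ((5 + 0) + (9³ - 33*(-1/249)))² = (5 + (729 + 11/83))² = (5 + 60518/83)² = (60933/83)² = 3712830489/6889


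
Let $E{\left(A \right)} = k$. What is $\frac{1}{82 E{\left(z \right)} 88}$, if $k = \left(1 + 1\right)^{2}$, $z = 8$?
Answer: $\frac{1}{28864} \approx 3.4645 \cdot 10^{-5}$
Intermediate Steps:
$k = 4$ ($k = 2^{2} = 4$)
$E{\left(A \right)} = 4$
$\frac{1}{82 E{\left(z \right)} 88} = \frac{1}{82 \cdot 4 \cdot 88} = \frac{1}{328 \cdot 88} = \frac{1}{28864}$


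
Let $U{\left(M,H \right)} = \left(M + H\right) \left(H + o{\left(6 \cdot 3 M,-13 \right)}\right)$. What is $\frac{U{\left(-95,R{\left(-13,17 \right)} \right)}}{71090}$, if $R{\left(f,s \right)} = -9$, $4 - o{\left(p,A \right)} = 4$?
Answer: $\frac{468}{35545} \approx 0.013166$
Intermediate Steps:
$o{\left(p,A \right)} = 0$ ($o{\left(p,A \right)} = 4 - 4 = 0$)
$U{\left(M,H \right)} = H \left(H + M\right)$ ($U{\left(M,H \right)} = \left(M + H\right) \left(H + 0\right) = \left(H + M\right) H = H \left(H + M\right)$)
$\frac{U{\left(-95,R{\left(-13,17 \right)} \right)}}{71090} = \frac{\left(-9\right) \left(-9 - 95\right)}{71090} = \left(-9\right) \left(-104\right) \frac{1}{71090} = 936 \cdot \frac{1}{71090} = \frac{468}{35545}$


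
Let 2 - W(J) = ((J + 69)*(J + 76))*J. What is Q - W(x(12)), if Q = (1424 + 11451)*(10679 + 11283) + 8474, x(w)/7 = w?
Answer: 284825542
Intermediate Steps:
x(w) = 7*w
W(J) = 2 - J*(69 + J)*(76 + J) (W(J) = 2 - (J + 69)*(J + 76)*J = 2 - (69 + J)*(76 + J)*J = 2 - J*(69 + J)*(76 + J))
Q = 282769224 (Q = 12875*21962 + 8474 = 282760750 + 8474 = 282769224)
Q - W(x(12)) = 282769224 - (2 - (7*12)³ - 36708*12 - 145*(7*12)²) = 282769224 - (2 - 1*84³ - 5244*84 - 145*84²) = 282769224 - (2 - 1*592704 - 440496 - 145*7056) = 282769224 - (2 - 592704 - 440496 - 1023120) = 282769224 - 1*(-2056318) = 282769224 + 2056318 = 284825542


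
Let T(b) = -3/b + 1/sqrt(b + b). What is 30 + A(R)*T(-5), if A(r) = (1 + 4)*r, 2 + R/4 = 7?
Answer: 90 - 10*I*sqrt(10) ≈ 90.0 - 31.623*I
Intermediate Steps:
R = 20 (R = -8 + 4*7 = -8 + 28 = 20)
T(b) = -3/b + sqrt(2)/(2*sqrt(b)) (T(b) = -3/b + 1/sqrt(2*b) = -3/b + 1/(sqrt(2)*sqrt(b)) = -3/b + 1*(sqrt(2)/(2*sqrt(b))) = -3/b + sqrt(2)/(2*sqrt(b)))
A(r) = 5*r
30 + A(R)*T(-5) = 30 + (5*20)*(-3/(-5) + sqrt(2)/(2*sqrt(-5))) = 30 + 100*(-3*(-1/5) + sqrt(2)*(-I*sqrt(5)/5)/2) = 30 + 100*(3/5 - I*sqrt(10)/10) = 30 + (60 - 10*I*sqrt(10)) = 90 - 10*I*sqrt(10)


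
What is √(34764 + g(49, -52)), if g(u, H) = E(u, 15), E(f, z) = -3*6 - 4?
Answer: √34742 ≈ 186.39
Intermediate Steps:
E(f, z) = -22 (E(f, z) = -18 - 4 = -22)
g(u, H) = -22
√(34764 + g(49, -52)) = √(34764 - 22) = √34742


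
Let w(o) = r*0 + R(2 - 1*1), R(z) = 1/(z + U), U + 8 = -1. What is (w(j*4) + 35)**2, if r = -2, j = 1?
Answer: 77841/64 ≈ 1216.3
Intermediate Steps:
U = -9 (U = -8 - 1 = -9)
R(z) = 1/(-9 + z) (R(z) = 1/(z - 9) = 1/(-9 + z))
w(o) = -1/8 (w(o) = -2*0 + 1/(-9 + (2 - 1*1)) = 0 + 1/(-9 + (2 - 1)) = 0 + 1/(-9 + 1) = 0 + 1/(-8) = 0 - 1/8 = -1/8)
(w(j*4) + 35)**2 = (-1/8 + 35)**2 = (279/8)**2 = 77841/64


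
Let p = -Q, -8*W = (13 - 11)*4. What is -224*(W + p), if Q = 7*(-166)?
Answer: -260064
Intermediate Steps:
W = -1 (W = -(13 - 11)*4/8 = -4/4 = -⅛*8 = -1)
Q = -1162
p = 1162 (p = -1*(-1162) = 1162)
-224*(W + p) = -224*(-1 + 1162) = -224*1161 = -260064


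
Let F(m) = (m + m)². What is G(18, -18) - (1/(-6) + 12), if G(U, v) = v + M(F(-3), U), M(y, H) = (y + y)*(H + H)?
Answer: 15373/6 ≈ 2562.2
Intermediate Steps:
F(m) = 4*m² (F(m) = (2*m)² = 4*m²)
M(y, H) = 4*H*y (M(y, H) = (2*y)*(2*H) = 4*H*y)
G(U, v) = v + 144*U (G(U, v) = v + 4*U*(4*(-3)²) = v + 4*U*(4*9) = v + 4*U*36 = v + 144*U)
G(18, -18) - (1/(-6) + 12) = (-18 + 144*18) - (1/(-6) + 12) = (-18 + 2592) - (-⅙ + 12) = 2574 - 71/6 = 15373/6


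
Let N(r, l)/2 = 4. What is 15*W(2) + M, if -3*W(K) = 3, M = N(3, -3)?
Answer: -7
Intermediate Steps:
N(r, l) = 8 (N(r, l) = 2*4 = 8)
M = 8
W(K) = -1 (W(K) = -⅓*3 = -1)
15*W(2) + M = 15*(-1) + 8 = -15 + 8 = -7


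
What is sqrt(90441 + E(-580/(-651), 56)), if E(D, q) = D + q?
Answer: sqrt(38353096677)/651 ≈ 300.83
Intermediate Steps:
sqrt(90441 + E(-580/(-651), 56)) = sqrt(90441 + (-580/(-651) + 56)) = sqrt(90441 + (-580*(-1/651) + 56)) = sqrt(90441 + (580/651 + 56)) = sqrt(90441 + 37036/651) = sqrt(58914127/651) = sqrt(38353096677)/651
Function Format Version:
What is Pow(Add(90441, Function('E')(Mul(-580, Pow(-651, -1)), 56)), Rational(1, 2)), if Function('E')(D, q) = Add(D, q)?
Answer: Mul(Rational(1, 651), Pow(38353096677, Rational(1, 2))) ≈ 300.83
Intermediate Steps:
Pow(Add(90441, Function('E')(Mul(-580, Pow(-651, -1)), 56)), Rational(1, 2)) = Pow(Add(90441, Add(Mul(-580, Pow(-651, -1)), 56)), Rational(1, 2)) = Pow(Add(90441, Add(Mul(-580, Rational(-1, 651)), 56)), Rational(1, 2)) = Pow(Add(90441, Add(Rational(580, 651), 56)), Rational(1, 2)) = Pow(Add(90441, Rational(37036, 651)), Rational(1, 2)) = Pow(Rational(58914127, 651), Rational(1, 2)) = Mul(Rational(1, 651), Pow(38353096677, Rational(1, 2)))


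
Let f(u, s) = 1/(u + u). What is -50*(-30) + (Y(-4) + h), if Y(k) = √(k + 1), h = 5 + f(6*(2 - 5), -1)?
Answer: 54179/36 + I*√3 ≈ 1505.0 + 1.732*I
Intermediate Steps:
f(u, s) = 1/(2*u)
h = 179/36 (h = 5 + 1/(2*((6*(2 - 5)))) = 5 + 1/(2*((6*(-3)))) = 5 + (½)/(-18) = 5 + (½)*(-1/18) = 5 - 1/36 = 179/36 ≈ 4.9722)
Y(k) = √(1 + k)
-50*(-30) + (Y(-4) + h) = -50*(-30) + (√(1 - 4) + 179/36) = 1500 + (√(-3) + 179/36) = 1500 + (I*√3 + 179/36) = 1500 + (179/36 + I*√3) = 54179/36 + I*√3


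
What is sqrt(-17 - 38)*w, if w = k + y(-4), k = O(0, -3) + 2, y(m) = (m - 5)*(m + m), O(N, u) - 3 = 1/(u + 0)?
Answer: 230*I*sqrt(55)/3 ≈ 568.58*I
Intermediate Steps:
O(N, u) = 3 + 1/u (O(N, u) = 3 + 1/(u + 0) = 3 + 1/u)
y(m) = 2*m*(-5 + m) (y(m) = (-5 + m)*(2*m) = 2*m*(-5 + m))
k = 14/3 (k = (3 + 1/(-3)) + 2 = (3 - 1/3) + 2 = 8/3 + 2 = 14/3 ≈ 4.6667)
w = 230/3 (w = 14/3 + 2*(-4)*(-5 - 4) = 14/3 + 2*(-4)*(-9) = 14/3 + 72 = 230/3 ≈ 76.667)
sqrt(-17 - 38)*w = sqrt(-17 - 38)*(230/3) = sqrt(-55)*(230/3) = (I*sqrt(55))*(230/3) = 230*I*sqrt(55)/3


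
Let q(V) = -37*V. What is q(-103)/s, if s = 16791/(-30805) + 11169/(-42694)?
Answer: -5012184021370/1060935999 ≈ -4724.3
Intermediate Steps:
s = -1060935999/1315188670 (s = 16791*(-1/30805) + 11169*(-1/42694) = -16791/30805 - 11169/42694 = -1060935999/1315188670 ≈ -0.80668)
q(-103)/s = (-37*(-103))/(-1060935999/1315188670) = 3811*(-1315188670/1060935999) = -5012184021370/1060935999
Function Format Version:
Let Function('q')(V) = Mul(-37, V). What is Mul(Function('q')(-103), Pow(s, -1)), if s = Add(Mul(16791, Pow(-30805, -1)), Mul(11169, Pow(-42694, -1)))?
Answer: Rational(-5012184021370, 1060935999) ≈ -4724.3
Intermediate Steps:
s = Rational(-1060935999, 1315188670) (s = Add(Mul(16791, Rational(-1, 30805)), Mul(11169, Rational(-1, 42694))) = Add(Rational(-16791, 30805), Rational(-11169, 42694)) = Rational(-1060935999, 1315188670) ≈ -0.80668)
Mul(Function('q')(-103), Pow(s, -1)) = Mul(Mul(-37, -103), Pow(Rational(-1060935999, 1315188670), -1)) = Mul(3811, Rational(-1315188670, 1060935999)) = Rational(-5012184021370, 1060935999)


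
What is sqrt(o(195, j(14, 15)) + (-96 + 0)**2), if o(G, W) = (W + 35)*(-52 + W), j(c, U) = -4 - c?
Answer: sqrt(8026) ≈ 89.588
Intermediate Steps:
o(G, W) = (-52 + W)*(35 + W) (o(G, W) = (35 + W)*(-52 + W) = (-52 + W)*(35 + W))
sqrt(o(195, j(14, 15)) + (-96 + 0)**2) = sqrt((-1820 + (-4 - 1*14)**2 - 17*(-4 - 1*14)) + (-96 + 0)**2) = sqrt((-1820 + (-4 - 14)**2 - 17*(-4 - 14)) + (-96)**2) = sqrt((-1820 + (-18)**2 - 17*(-18)) + 9216) = sqrt((-1820 + 324 + 306) + 9216) = sqrt(-1190 + 9216) = sqrt(8026)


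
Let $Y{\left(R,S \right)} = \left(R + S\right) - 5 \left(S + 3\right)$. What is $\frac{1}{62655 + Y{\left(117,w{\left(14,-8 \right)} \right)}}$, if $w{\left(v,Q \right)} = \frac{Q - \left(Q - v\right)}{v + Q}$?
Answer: $\frac{3}{188243} \approx 1.5937 \cdot 10^{-5}$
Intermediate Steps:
$w{\left(v,Q \right)} = \frac{v}{Q + v}$
$Y{\left(R,S \right)} = -15 + R - 4 S$ ($Y{\left(R,S \right)} = \left(R + S\right) - 5 \left(3 + S\right) = \left(R + S\right) - \left(15 + 5 S\right) = -15 + R - 4 S$)
$\frac{1}{62655 + Y{\left(117,w{\left(14,-8 \right)} \right)}} = \frac{1}{62655 - \left(-102 + 4 \cdot 14 \frac{1}{-8 + 14}\right)} = \frac{1}{62655 - \left(-102 + 4 \cdot 14 \cdot \frac{1}{6}\right)} = \frac{1}{62655 - - \frac{278}{3}} = \frac{1}{62655 + \frac{278}{3}} = \frac{1}{\frac{188243}{3}} = \frac{3}{188243}$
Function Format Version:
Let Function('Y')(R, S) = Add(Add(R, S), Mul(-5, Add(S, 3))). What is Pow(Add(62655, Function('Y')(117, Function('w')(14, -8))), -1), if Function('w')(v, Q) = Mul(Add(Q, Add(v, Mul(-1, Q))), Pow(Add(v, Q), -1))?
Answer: Rational(3, 188243) ≈ 1.5937e-5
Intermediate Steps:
Function('w')(v, Q) = Mul(v, Pow(Add(Q, v), -1))
Function('Y')(R, S) = Add(-15, R, Mul(-4, S)) (Function('Y')(R, S) = Add(Add(R, S), Mul(-5, Add(3, S))) = Add(Add(R, S), Add(-15, Mul(-5, S))) = Add(-15, R, Mul(-4, S)))
Pow(Add(62655, Function('Y')(117, Function('w')(14, -8))), -1) = Pow(Add(62655, Add(-15, 117, Mul(-4, Mul(14, Pow(Add(-8, 14), -1))))), -1) = Pow(Add(62655, Add(-15, 117, Mul(-4, Mul(14, Pow(6, -1))))), -1) = Pow(Add(62655, Add(-15, 117, Mul(-4, Mul(14, Rational(1, 6))))), -1) = Pow(Add(62655, Add(-15, 117, Mul(-4, Rational(7, 3)))), -1) = Pow(Add(62655, Add(-15, 117, Rational(-28, 3))), -1) = Pow(Add(62655, Rational(278, 3)), -1) = Pow(Rational(188243, 3), -1) = Rational(3, 188243)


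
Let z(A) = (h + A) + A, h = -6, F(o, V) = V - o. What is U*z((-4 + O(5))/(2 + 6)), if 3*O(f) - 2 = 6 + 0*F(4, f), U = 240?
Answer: -1520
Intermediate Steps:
O(f) = 8/3 (O(f) = ⅔ + (6 + 0*(f - 1*4))/3 = ⅔ + (6 + 0*(f - 4))/3 = ⅔ + (6 + 0*(-4 + f))/3 = ⅔ + (6 + 0)/3 = ⅔ + (⅓)*6 = ⅔ + 2 = 8/3)
z(A) = -6 + 2*A (z(A) = (-6 + A) + A = -6 + 2*A)
U*z((-4 + O(5))/(2 + 6)) = 240*(-6 + 2*((-4 + 8/3)/(2 + 6))) = 240*(-6 + 2*(-4/3/8)) = 240*(-6 + 2*(-4/3*⅛)) = 240*(-6 + 2*(-⅙)) = 240*(-6 - ⅓) = 240*(-19/3) = -1520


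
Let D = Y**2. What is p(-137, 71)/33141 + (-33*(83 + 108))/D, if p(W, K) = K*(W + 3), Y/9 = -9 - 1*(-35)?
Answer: -81092923/201629844 ≈ -0.40219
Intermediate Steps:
Y = 234 (Y = 9*(-9 - 1*(-35)) = 9*(-9 + 35) = 9*26 = 234)
p(W, K) = K*(3 + W)
D = 54756 (D = 234**2 = 54756)
p(-137, 71)/33141 + (-33*(83 + 108))/D = (71*(3 - 137))/33141 - 33*(83 + 108)/54756 = (71*(-134))*(1/33141) - 33*191*(1/54756) = -9514*1/33141 - 6303*1/54756 = -9514/33141 - 2101/18252 = -81092923/201629844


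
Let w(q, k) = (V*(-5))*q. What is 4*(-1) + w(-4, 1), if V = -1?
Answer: -24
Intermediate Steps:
w(q, k) = 5*q (w(q, k) = (-1*(-5))*q = 5*q)
4*(-1) + w(-4, 1) = 4*(-1) + 5*(-4) = -4 - 20 = -24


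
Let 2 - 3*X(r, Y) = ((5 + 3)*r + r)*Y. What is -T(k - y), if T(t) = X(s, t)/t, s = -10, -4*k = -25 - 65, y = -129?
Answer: -27274/909 ≈ -30.004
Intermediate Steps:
k = 45/2 (k = -(-25 - 65)/4 = -¼*(-90) = 45/2 ≈ 22.500)
X(r, Y) = ⅔ - 3*Y*r (X(r, Y) = ⅔ - ((5 + 3)*r + r)*Y/3 = ⅔ - (8*r + r)*Y/3 = ⅔ - 9*r*Y/3 = ⅔ - 3*Y*r)
T(t) = (⅔ + 30*t)/t (T(t) = (⅔ - 3*t*(-10))/t = (⅔ + 30*t)/t)
-T(k - y) = -(30 + 2/(3*(45/2 - 1*(-129)))) = -(30 + 2/(3*(45/2 + 129))) = -(30 + 2/(3*(303/2))) = -(30 + (⅔)*(2/303)) = -(30 + 4/909) = -1*27274/909 = -27274/909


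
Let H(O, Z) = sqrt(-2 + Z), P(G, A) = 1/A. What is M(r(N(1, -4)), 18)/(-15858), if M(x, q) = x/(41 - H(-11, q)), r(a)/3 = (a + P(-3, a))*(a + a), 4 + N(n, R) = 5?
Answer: -2/97791 ≈ -2.0452e-5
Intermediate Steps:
N(n, R) = 1 (N(n, R) = -4 + 5 = 1)
r(a) = 6*a*(a + 1/a) (r(a) = 3*((a + 1/a)*(a + a)) = 3*((a + 1/a)*(2*a)) = 3*(2*a*(a + 1/a)) = 6*a*(a + 1/a))
M(x, q) = x/(41 - sqrt(-2 + q))
M(r(N(1, -4)), 18)/(-15858) = -(6 + 6*1**2)/(-41 + sqrt(-2 + 18))/(-15858) = -(6 + 6*1)/(-41 + sqrt(16))*(-1/15858) = -(6 + 6)/(-41 + 4)*(-1/15858) = -1*12/(-37)*(-1/15858) = -1*12*(-1/37)*(-1/15858) = (12/37)*(-1/15858) = -2/97791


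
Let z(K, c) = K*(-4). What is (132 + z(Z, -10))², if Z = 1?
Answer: 16384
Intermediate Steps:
z(K, c) = -4*K
(132 + z(Z, -10))² = (132 - 4*1)² = (132 - 4)² = 128² = 16384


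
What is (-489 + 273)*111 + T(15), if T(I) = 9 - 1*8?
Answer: -23975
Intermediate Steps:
T(I) = 1 (T(I) = 9 - 8 = 1)
(-489 + 273)*111 + T(15) = (-489 + 273)*111 + 1 = -216*111 + 1 = -23976 + 1 = -23975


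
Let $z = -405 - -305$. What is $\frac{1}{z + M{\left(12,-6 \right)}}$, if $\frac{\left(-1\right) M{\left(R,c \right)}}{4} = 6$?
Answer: $- \frac{1}{124} \approx -0.0080645$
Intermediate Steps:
$z = -100$ ($z = -405 + 305 = -100$)
$M{\left(R,c \right)} = -24$ ($M{\left(R,c \right)} = \left(-4\right) 6 = -24$)
$\frac{1}{z + M{\left(12,-6 \right)}} = \frac{1}{-100 - 24} = \frac{1}{-124} = - \frac{1}{124}$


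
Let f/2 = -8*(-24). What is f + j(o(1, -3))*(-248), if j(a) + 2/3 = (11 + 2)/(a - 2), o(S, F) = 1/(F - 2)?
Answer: 66488/33 ≈ 2014.8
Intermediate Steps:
o(S, F) = 1/(-2 + F)
j(a) = -2/3 + 13/(-2 + a) (j(a) = -2/3 + (11 + 2)/(a - 2) = -2/3 + 13/(-2 + a))
f = 384 (f = 2*(-8*(-24)) = 2*192 = 384)
f + j(o(1, -3))*(-248) = 384 + ((43 - 2/(-2 - 3))/(3*(-2 + 1/(-2 - 3))))*(-248) = 384 + ((43 - 2/(-5))/(3*(-2 + 1/(-5))))*(-248) = 384 + ((43 - 2*(-1/5))/(3*(-2 - 1/5)))*(-248) = 384 + ((43 + 2/5)/(3*(-11/5)))*(-248) = 384 + ((1/3)*(-5/11)*(217/5))*(-248) = 384 - 217/33*(-248) = 384 + 53816/33 = 66488/33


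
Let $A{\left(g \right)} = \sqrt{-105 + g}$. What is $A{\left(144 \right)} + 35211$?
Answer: $35211 + \sqrt{39} \approx 35217.0$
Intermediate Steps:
$A{\left(144 \right)} + 35211 = \sqrt{-105 + 144} + 35211 = \sqrt{39} + 35211 = 35211 + \sqrt{39}$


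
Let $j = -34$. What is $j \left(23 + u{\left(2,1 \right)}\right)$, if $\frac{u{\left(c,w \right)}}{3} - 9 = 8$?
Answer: $-2516$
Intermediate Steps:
$u{\left(c,w \right)} = 51$ ($u{\left(c,w \right)} = 27 + 3 \cdot 8 = 27 + 24 = 51$)
$j \left(23 + u{\left(2,1 \right)}\right) = - 34 \left(23 + 51\right) = \left(-34\right) 74 = -2516$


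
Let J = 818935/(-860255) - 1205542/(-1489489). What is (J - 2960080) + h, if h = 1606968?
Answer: -346759439901752369/256268071939 ≈ -1.3531e+6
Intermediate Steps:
J = -36544228201/256268071939 (J = 818935*(-1/860255) - 1205542*(-1/1489489) = -163787/172051 + 1205542/1489489 = -36544228201/256268071939 ≈ -0.14260)
(J - 2960080) + h = (-36544228201/256268071939 - 2960080) + 1606968 = -758574030929423321/256268071939 + 1606968 = -346759439901752369/256268071939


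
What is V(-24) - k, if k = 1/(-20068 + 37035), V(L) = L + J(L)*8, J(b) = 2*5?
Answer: 950151/16967 ≈ 56.000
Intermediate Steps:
J(b) = 10
V(L) = 80 + L (V(L) = L + 10*8 = L + 80 = 80 + L)
k = 1/16967 ≈ 5.8938e-5
V(-24) - k = (80 - 24) - 1*1/16967 = 56 - 1/16967 = 950151/16967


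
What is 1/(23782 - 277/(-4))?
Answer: 4/95405 ≈ 4.1927e-5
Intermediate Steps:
1/(23782 - 277/(-4)) = 1/(23782 - 277*(-1/4)) = 1/(23782 + 277/4) = 1/(95405/4) = 4/95405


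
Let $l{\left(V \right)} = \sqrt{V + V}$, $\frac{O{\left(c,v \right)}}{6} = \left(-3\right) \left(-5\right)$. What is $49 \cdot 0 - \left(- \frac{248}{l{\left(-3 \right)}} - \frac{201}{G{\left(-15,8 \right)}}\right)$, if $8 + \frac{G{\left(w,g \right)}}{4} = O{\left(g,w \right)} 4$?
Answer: $\frac{201}{1408} - \frac{124 i \sqrt{6}}{3} \approx 0.14276 - 101.25 i$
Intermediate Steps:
$O{\left(c,v \right)} = 90$ ($O{\left(c,v \right)} = 6 \left(\left(-3\right) \left(-5\right)\right) = 6 \cdot 15 = 90$)
$G{\left(w,g \right)} = 1408$ ($G{\left(w,g \right)} = -32 + 4 \cdot 90 \cdot 4 = -32 + 4 \cdot 360 = -32 + 1440 = 1408$)
$l{\left(V \right)} = \sqrt{2} \sqrt{V}$ ($l{\left(V \right)} = \sqrt{2 V} = \sqrt{2} \sqrt{V}$)
$49 \cdot 0 - \left(- \frac{248}{l{\left(-3 \right)}} - \frac{201}{G{\left(-15,8 \right)}}\right) = 49 \cdot 0 - \left(- \frac{248}{\sqrt{2} \sqrt{-3}} - \frac{201}{1408}\right) = 0 - \left(- \frac{248}{\sqrt{2} i \sqrt{3}} - \frac{201}{1408}\right) = 0 - \left(- \frac{248}{i \sqrt{6}} - \frac{201}{1408}\right) = 0 - \left(- 248 \left(- \frac{i \sqrt{6}}{6}\right) - \frac{201}{1408}\right) = 0 - \left(\frac{124 i \sqrt{6}}{3} - \frac{201}{1408}\right) = 0 - \left(- \frac{201}{1408} + \frac{124 i \sqrt{6}}{3}\right) = 0 + \left(\frac{201}{1408} - \frac{124 i \sqrt{6}}{3}\right) = \frac{201}{1408} - \frac{124 i \sqrt{6}}{3}$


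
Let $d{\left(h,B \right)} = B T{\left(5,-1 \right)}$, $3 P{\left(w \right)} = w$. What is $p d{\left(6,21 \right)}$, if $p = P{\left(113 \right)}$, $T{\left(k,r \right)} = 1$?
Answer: $791$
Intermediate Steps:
$P{\left(w \right)} = \frac{w}{3}$
$d{\left(h,B \right)} = B$ ($d{\left(h,B \right)} = B 1 = B$)
$p = \frac{113}{3}$ ($p = \frac{1}{3} \cdot 113 = \frac{113}{3} \approx 37.667$)
$p d{\left(6,21 \right)} = \frac{113}{3} \cdot 21 = 791$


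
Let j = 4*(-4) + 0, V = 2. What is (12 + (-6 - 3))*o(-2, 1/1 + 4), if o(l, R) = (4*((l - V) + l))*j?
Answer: 1152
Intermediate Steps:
j = -16 (j = -16 + 0 = -16)
o(l, R) = 128 - 128*l (o(l, R) = (4*((l - 1*2) + l))*(-16) = (4*((l - 2) + l))*(-16) = (4*((-2 + l) + l))*(-16) = (4*(-2 + 2*l))*(-16) = (-8 + 8*l)*(-16) = 128 - 128*l)
(12 + (-6 - 3))*o(-2, 1/1 + 4) = (12 + (-6 - 3))*(128 - 128*(-2)) = (12 - 9)*(128 + 256) = 3*384 = 1152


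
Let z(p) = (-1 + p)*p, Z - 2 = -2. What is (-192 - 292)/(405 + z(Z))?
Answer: -484/405 ≈ -1.1951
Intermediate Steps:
Z = 0 (Z = 2 - 2 = 0)
z(p) = p*(-1 + p)
(-192 - 292)/(405 + z(Z)) = (-192 - 292)/(405 + 0*(-1 + 0)) = -484/(405 + 0*(-1)) = -484/(405 + 0) = -484/405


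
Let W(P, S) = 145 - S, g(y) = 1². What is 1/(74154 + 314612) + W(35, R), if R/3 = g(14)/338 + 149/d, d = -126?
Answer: 29277634739/197104362 ≈ 148.54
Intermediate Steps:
g(y) = 1
R = -12559/3549 (R = 3*(1/338 + 149/(-126)) = 3*(1*(1/338) + 149*(-1/126)) = 3*(1/338 - 149/126) = 3*(-12559/10647) = -12559/3549 ≈ -3.5387)
1/(74154 + 314612) + W(35, R) = 1/(74154 + 314612) + (145 - 1*(-12559/3549)) = 1/388766 + (145 + 12559/3549) = 1/388766 + 527164/3549 = 29277634739/197104362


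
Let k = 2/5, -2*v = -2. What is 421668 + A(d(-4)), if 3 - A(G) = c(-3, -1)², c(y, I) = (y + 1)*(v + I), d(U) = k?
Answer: 421671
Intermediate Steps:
v = 1 (v = -½*(-2) = 1)
k = ⅖ (k = 2*(⅕) = ⅖ ≈ 0.40000)
d(U) = ⅖
c(y, I) = (1 + I)*(1 + y) (c(y, I) = (y + 1)*(1 + I) = (1 + y)*(1 + I) = (1 + I)*(1 + y))
A(G) = 3 (A(G) = 3 - (1 - 1 - 3 - 1*(-3))² = 3 - (1 - 1 - 3 + 3)² = 3 - 1*0² = 3 - 1*0 = 3 + 0 = 3)
421668 + A(d(-4)) = 421668 + 3 = 421671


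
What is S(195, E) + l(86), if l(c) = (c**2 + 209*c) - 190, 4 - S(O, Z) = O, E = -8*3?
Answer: 24989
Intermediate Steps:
E = -24
S(O, Z) = 4 - O
l(c) = -190 + c**2 + 209*c
S(195, E) + l(86) = (4 - 1*195) + (-190 + 86**2 + 209*86) = (4 - 195) + (-190 + 7396 + 17974) = -191 + 25180 = 24989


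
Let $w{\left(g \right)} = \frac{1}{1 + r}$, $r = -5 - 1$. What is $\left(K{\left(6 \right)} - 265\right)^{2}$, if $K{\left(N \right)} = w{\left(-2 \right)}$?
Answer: $\frac{1758276}{25} \approx 70331.0$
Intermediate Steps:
$r = -6$
$w{\left(g \right)} = - \frac{1}{5}$ ($w{\left(g \right)} = \frac{1}{1 - 6} = \frac{1}{-5} = - \frac{1}{5}$)
$K{\left(N \right)} = - \frac{1}{5}$
$\left(K{\left(6 \right)} - 265\right)^{2} = \left(- \frac{1}{5} - 265\right)^{2} = \left(- \frac{1326}{5}\right)^{2} = \frac{1758276}{25}$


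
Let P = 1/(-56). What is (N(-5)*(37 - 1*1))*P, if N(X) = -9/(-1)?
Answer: -81/14 ≈ -5.7857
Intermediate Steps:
N(X) = 9 (N(X) = -9*(-1) = 9)
P = -1/56 ≈ -0.017857
(N(-5)*(37 - 1*1))*P = (9*(37 - 1*1))*(-1/56) = (9*(37 - 1))*(-1/56) = (9*36)*(-1/56) = 324*(-1/56) = -81/14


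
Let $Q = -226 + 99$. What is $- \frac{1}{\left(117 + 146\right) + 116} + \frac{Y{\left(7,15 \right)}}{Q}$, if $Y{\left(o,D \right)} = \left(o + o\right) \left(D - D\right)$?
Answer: $- \frac{1}{379} \approx -0.0026385$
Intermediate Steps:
$Y{\left(o,D \right)} = 0$ ($Y{\left(o,D \right)} = 2 o 0 = 0$)
$Q = -127$
$- \frac{1}{\left(117 + 146\right) + 116} + \frac{Y{\left(7,15 \right)}}{Q} = - \frac{1}{\left(117 + 146\right) + 116} + \frac{0}{-127} = - \frac{1}{263 + 116} + 0 \left(- \frac{1}{127}\right) = - \frac{1}{379} + 0 = - \frac{1}{379}$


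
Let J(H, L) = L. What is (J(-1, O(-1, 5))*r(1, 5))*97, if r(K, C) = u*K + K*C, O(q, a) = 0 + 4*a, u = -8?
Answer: -5820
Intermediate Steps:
O(q, a) = 4*a
r(K, C) = -8*K + C*K (r(K, C) = -8*K + K*C = -8*K + C*K)
(J(-1, O(-1, 5))*r(1, 5))*97 = ((4*5)*(1*(-8 + 5)))*97 = (20*(1*(-3)))*97 = (20*(-3))*97 = -60*97 = -5820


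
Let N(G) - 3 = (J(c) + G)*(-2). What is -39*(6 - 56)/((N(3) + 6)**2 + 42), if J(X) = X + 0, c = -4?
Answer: 1950/163 ≈ 11.963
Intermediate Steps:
J(X) = X
N(G) = 11 - 2*G (N(G) = 3 + (-4 + G)*(-2) = 3 + (8 - 2*G) = 11 - 2*G)
-39*(6 - 56)/((N(3) + 6)**2 + 42) = -39*(6 - 56)/(((11 - 2*3) + 6)**2 + 42) = -(-1950)/(((11 - 6) + 6)**2 + 42) = -(-1950)/((5 + 6)**2 + 42) = -(-1950)/(11**2 + 42) = -(-1950)/(121 + 42) = -(-1950)/163 = -39*(-50/163) = 1950/163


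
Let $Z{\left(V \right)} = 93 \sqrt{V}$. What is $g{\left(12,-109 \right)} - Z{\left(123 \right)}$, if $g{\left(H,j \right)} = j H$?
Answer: $-1308 - 93 \sqrt{123} \approx -2339.4$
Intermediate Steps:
$g{\left(H,j \right)} = H j$
$g{\left(12,-109 \right)} - Z{\left(123 \right)} = 12 \left(-109\right) - 93 \sqrt{123} = -1308 - 93 \sqrt{123}$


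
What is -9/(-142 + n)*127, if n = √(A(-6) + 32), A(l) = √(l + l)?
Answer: 1143/(142 - √2*√(16 + I*√3)) ≈ 8.3837 + 0.018801*I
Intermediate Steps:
A(l) = √2*√l (A(l) = √(2*l) = √2*√l)
n = √(32 + 2*I*√3) (n = √(√2*√(-6) + 32) = √(√2*(I*√6) + 32) = √(2*I*√3 + 32) = √(32 + 2*I*√3) ≈ 5.6651 + 0.30574*I)
-9/(-142 + n)*127 = -9/(-142 + √(32 + 2*I*√3))*127 = -1143/(-142 + √(32 + 2*I*√3))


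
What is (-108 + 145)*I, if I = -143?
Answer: -5291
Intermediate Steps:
(-108 + 145)*I = (-108 + 145)*(-143) = 37*(-143) = -5291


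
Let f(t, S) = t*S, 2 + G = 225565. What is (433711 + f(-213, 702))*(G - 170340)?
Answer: 15693548255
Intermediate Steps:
G = 225563 (G = -2 + 225565 = 225563)
f(t, S) = S*t
(433711 + f(-213, 702))*(G - 170340) = (433711 + 702*(-213))*(225563 - 170340) = (433711 - 149526)*55223 = 284185*55223 = 15693548255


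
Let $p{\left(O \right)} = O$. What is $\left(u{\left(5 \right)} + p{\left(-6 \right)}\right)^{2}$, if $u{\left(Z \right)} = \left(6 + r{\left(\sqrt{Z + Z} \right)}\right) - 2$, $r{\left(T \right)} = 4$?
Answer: $4$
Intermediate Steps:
$u{\left(Z \right)} = 8$ ($u{\left(Z \right)} = \left(6 + 4\right) - 2 = 10 - 2 = 8$)
$\left(u{\left(5 \right)} + p{\left(-6 \right)}\right)^{2} = \left(8 - 6\right)^{2} = 2^{2} = 4$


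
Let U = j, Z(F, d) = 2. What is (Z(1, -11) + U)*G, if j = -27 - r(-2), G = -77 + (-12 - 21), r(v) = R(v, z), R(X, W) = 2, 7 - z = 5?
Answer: 2970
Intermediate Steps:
z = 2 (z = 7 - 1*5 = 7 - 5 = 2)
r(v) = 2
G = -110 (G = -77 - 33 = -110)
j = -29 (j = -27 - 1*2 = -27 - 2 = -29)
U = -29
(Z(1, -11) + U)*G = (2 - 29)*(-110) = -27*(-110) = 2970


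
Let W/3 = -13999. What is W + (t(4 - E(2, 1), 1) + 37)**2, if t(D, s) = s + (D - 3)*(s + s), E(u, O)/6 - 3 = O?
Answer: -41933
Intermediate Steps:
W = -41997 (W = 3*(-13999) = -41997)
E(u, O) = 18 + 6*O
t(D, s) = s + 2*s*(-3 + D) (t(D, s) = s + (-3 + D)*(2*s) = s + 2*s*(-3 + D))
W + (t(4 - E(2, 1), 1) + 37)**2 = -41997 + (1*(-5 + 2*(4 - (18 + 6*1))) + 37)**2 = -41997 + (1*(-5 + 2*(4 - (18 + 6))) + 37)**2 = -41997 + (1*(-5 + 2*(4 - 1*24)) + 37)**2 = -41997 + (1*(-5 + 2*(4 - 24)) + 37)**2 = -41997 + (1*(-5 + 2*(-20)) + 37)**2 = -41997 + (1*(-5 - 40) + 37)**2 = -41997 + (1*(-45) + 37)**2 = -41997 + (-45 + 37)**2 = -41997 + (-8)**2 = -41997 + 64 = -41933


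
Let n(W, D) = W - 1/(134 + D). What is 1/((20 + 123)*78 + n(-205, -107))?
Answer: 27/295622 ≈ 9.1333e-5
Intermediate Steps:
1/((20 + 123)*78 + n(-205, -107)) = 1/((20 + 123)*78 + (-1 + 134*(-205) - 107*(-205))/(134 - 107)) = 1/(143*78 + (-1 - 27470 + 21935)/27) = 1/(11154 + (1/27)*(-5536)) = 1/(11154 - 5536/27) = 1/(295622/27) = 27/295622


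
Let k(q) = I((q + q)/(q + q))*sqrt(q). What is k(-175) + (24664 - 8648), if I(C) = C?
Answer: 16016 + 5*I*sqrt(7) ≈ 16016.0 + 13.229*I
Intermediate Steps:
k(q) = sqrt(q) (k(q) = ((q + q)/(q + q))*sqrt(q) = ((2*q)/((2*q)))*sqrt(q) = ((2*q)*(1/(2*q)))*sqrt(q) = 1*sqrt(q) = sqrt(q))
k(-175) + (24664 - 8648) = sqrt(-175) + (24664 - 8648) = 5*I*sqrt(7) + 16016 = 16016 + 5*I*sqrt(7)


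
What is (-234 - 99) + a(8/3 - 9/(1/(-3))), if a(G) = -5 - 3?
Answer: -341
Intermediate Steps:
a(G) = -8
(-234 - 99) + a(8/3 - 9/(1/(-3))) = (-234 - 99) - 8 = -333 - 8 = -341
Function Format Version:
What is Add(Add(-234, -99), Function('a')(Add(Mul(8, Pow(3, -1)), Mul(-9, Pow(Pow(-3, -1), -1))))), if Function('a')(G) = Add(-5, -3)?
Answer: -341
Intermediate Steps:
Function('a')(G) = -8
Add(Add(-234, -99), Function('a')(Add(Mul(8, Pow(3, -1)), Mul(-9, Pow(Pow(-3, -1), -1))))) = Add(Add(-234, -99), -8) = Add(-333, -8) = -341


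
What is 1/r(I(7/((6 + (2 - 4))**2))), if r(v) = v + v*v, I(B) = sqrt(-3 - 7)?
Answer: -sqrt(10)/(-10*I + 10*sqrt(10)) ≈ -0.090909 - 0.028748*I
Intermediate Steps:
I(B) = I*sqrt(10) (I(B) = sqrt(-10) = I*sqrt(10))
r(v) = v + v**2
1/r(I(7/((6 + (2 - 4))**2))) = 1/((I*sqrt(10))*(1 + I*sqrt(10))) = 1/(I*sqrt(10)*(1 + I*sqrt(10))) = -I*sqrt(10)/(10*(1 + I*sqrt(10)))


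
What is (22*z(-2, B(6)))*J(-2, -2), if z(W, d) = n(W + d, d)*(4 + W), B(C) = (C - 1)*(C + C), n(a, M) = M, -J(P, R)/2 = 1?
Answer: -5280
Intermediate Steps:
J(P, R) = -2 (J(P, R) = -2*1 = -2)
B(C) = 2*C*(-1 + C) (B(C) = (-1 + C)*(2*C) = 2*C*(-1 + C))
z(W, d) = d*(4 + W)
(22*z(-2, B(6)))*J(-2, -2) = (22*((2*6*(-1 + 6))*(4 - 2)))*(-2) = (22*((2*6*5)*2))*(-2) = (22*(60*2))*(-2) = (22*120)*(-2) = 2640*(-2) = -5280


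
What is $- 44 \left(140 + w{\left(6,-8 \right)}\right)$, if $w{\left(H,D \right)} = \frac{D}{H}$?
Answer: $- \frac{18304}{3} \approx -6101.3$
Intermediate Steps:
$- 44 \left(140 + w{\left(6,-8 \right)}\right) = - 44 \left(140 - \frac{8}{6}\right) = - 44 \left(140 - \frac{4}{3}\right) = \left(-44\right) \frac{416}{3} = - \frac{18304}{3}$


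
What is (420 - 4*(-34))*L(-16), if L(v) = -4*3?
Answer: -6672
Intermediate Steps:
L(v) = -12
(420 - 4*(-34))*L(-16) = (420 - 4*(-34))*(-12) = (420 + 136)*(-12) = 556*(-12) = -6672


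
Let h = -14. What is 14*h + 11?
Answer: -185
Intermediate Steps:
14*h + 11 = 14*(-14) + 11 = -196 + 11 = -185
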